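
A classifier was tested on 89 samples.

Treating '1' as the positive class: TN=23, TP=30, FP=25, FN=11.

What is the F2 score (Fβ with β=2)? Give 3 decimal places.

Fβ = (1+β²)·TP / ((1+β²)·TP + β²·FN + FP), with β²=4
= 5·30 / (5·30 + 4·11 + 25) = 0.685

0.685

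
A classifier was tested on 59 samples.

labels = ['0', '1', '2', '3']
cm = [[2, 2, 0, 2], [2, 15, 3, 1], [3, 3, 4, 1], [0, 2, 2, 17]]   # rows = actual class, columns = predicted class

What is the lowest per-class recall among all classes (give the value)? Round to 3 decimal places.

0.333

Per-class recall (TP/(TP+FN)):
  0: TP=2, FN=2+0+2=4 → 2/6 = 0.3333
  1: TP=15, FN=2+3+1=6 → 15/21 = 0.7143
  2: TP=4, FN=3+3+1=7 → 4/11 = 0.3636
  3: TP=17, FN=0+2+2=4 → 17/21 = 0.8095
Lowest is class '0' with recall = 0.333.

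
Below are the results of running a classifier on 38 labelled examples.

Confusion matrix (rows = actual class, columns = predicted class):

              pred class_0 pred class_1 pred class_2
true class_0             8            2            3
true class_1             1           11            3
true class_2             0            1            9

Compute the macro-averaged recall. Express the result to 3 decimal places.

Per-class recall (TP/(TP+FN)):
  class_0: TP=8, FN=2+3=5 → 8/13 = 0.6154
  class_1: TP=11, FN=1+3=4 → 11/15 = 0.7333
  class_2: TP=9, FN=0+1=1 → 9/10 = 0.9000
Macro-recall = mean = (0.6154 + 0.7333 + 0.9000) / 3 = 0.750

0.750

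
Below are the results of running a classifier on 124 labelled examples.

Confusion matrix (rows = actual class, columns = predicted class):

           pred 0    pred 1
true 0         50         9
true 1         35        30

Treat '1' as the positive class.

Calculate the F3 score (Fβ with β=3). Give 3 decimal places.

Fβ = (1+β²)·TP / ((1+β²)·TP + β²·FN + FP), with β²=9
= 10·30 / (10·30 + 9·35 + 9) = 0.481

0.481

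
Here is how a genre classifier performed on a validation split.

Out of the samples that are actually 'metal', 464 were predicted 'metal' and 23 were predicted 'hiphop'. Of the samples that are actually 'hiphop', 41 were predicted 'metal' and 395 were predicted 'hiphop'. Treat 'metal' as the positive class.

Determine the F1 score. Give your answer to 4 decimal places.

0.9355

Precision = TP/(TP+FP) = 464/505 = 0.9188
Recall = TP/(TP+FN) = 464/487 = 0.9528
F1 = 2·TP/(2·TP+FP+FN) = 928/992 = 0.9355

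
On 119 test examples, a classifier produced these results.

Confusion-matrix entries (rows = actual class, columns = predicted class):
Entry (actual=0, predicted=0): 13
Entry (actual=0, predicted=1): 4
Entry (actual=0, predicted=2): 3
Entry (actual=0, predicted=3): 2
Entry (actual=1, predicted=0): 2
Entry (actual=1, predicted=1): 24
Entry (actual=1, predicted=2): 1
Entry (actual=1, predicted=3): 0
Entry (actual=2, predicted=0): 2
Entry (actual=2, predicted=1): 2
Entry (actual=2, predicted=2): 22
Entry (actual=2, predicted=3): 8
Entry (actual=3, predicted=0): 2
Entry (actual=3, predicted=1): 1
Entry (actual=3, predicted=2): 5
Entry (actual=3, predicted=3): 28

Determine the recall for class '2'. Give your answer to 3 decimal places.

0.647

recall = TP/(TP+FN).
2: TP=22, FN=2+2+8=12 → 22/34 = 0.6471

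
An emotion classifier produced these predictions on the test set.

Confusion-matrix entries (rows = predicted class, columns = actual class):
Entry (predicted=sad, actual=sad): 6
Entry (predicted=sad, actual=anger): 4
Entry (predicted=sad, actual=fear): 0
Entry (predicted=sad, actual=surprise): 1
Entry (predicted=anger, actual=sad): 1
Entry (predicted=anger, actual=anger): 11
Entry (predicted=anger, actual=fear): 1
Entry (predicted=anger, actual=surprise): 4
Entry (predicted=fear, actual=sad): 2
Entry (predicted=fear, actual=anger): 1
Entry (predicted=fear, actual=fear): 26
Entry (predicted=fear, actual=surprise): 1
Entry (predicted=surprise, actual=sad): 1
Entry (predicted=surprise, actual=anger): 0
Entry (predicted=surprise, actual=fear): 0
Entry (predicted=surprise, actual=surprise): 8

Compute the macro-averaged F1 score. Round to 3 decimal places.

0.712

Per-class F1 score (2·TP/(2·TP+FP+FN)):
  sad: TP=6, FP=4+0+1=5, FN=1+2+1=4 → 12/21 = 0.5714
  anger: TP=11, FP=1+1+4=6, FN=4+1+0=5 → 22/33 = 0.6667
  fear: TP=26, FP=2+1+1=4, FN=0+1+0=1 → 52/57 = 0.9123
  surprise: TP=8, FP=1+0+0=1, FN=1+4+1=6 → 16/23 = 0.6957
Macro-F1 score = mean = (0.5714 + 0.6667 + 0.9123 + 0.6957) / 4 = 0.712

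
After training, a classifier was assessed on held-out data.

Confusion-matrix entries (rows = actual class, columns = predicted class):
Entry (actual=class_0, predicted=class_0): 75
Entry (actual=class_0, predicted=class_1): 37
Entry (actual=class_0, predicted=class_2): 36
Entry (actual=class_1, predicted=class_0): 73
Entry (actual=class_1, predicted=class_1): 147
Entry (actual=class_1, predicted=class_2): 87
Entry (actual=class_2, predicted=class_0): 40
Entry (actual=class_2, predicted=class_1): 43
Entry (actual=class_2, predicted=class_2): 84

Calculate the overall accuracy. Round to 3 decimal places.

0.492

Accuracy = trace / total = (75+147+84=306) / 622 = 306/622 = 0.492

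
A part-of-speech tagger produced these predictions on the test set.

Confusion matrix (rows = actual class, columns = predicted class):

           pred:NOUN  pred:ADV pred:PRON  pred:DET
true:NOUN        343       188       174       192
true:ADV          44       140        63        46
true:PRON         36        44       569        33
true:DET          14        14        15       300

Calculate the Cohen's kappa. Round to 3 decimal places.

0.476

Observed agreement pₒ = trace/N = 1352/2215 = 0.6104
Expected agreement pₑ = Σ (rowᵢ·colᵢ)/N² = (897·437 + 293·386 + 682·821 + 343·571)/2215² = 0.2570
κ = (pₒ − pₑ)/(1 − pₑ) = (0.6104 − 0.2570)/(1 − 0.2570) = 0.476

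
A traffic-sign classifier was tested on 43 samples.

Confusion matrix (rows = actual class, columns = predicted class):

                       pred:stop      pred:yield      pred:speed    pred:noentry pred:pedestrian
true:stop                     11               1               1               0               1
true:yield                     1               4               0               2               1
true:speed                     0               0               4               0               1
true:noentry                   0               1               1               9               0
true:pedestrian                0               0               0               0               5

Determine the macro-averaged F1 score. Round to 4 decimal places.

0.7465

Per-class F1 score (2·TP/(2·TP+FP+FN)):
  stop: TP=11, FP=1+0+0+0=1, FN=1+1+0+1=3 → 22/26 = 0.84615
  yield: TP=4, FP=1+0+1+0=2, FN=1+0+2+1=4 → 8/14 = 0.57143
  speed: TP=4, FP=1+0+1+0=2, FN=0+0+0+1=1 → 8/11 = 0.72727
  noentry: TP=9, FP=0+2+0+0=2, FN=0+1+1+0=2 → 18/22 = 0.81818
  pedestrian: TP=5, FP=1+1+1+0=3, FN=0+0+0+0=0 → 10/13 = 0.76923
Macro-F1 score = mean = (0.84615 + 0.57143 + 0.72727 + 0.81818 + 0.76923) / 5 = 0.7465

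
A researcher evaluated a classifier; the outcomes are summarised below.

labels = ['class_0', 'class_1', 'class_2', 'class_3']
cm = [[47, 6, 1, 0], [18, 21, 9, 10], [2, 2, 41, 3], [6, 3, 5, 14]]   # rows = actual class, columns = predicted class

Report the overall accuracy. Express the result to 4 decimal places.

0.6543

Accuracy = trace / total = (47+21+41+14=123) / 188 = 123/188 = 0.6543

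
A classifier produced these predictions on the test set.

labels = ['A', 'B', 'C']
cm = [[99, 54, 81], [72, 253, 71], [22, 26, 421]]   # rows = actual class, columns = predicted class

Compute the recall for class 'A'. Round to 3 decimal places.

0.423

Treat 'A' as positive and all other classes as negative.
recall = TP/(TP+FN).
A: TP=99, FN=54+81=135 → 99/234 = 0.4231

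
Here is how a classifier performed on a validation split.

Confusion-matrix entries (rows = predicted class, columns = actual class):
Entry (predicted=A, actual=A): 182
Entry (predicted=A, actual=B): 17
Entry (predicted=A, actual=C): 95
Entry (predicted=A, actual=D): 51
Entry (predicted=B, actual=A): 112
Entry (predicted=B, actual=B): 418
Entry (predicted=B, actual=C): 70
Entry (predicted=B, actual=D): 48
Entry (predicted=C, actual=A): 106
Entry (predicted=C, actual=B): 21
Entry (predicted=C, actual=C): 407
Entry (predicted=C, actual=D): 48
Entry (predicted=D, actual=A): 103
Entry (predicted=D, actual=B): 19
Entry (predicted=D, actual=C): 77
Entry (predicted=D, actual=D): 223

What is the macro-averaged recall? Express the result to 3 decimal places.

0.618

Per-class recall (TP/(TP+FN)):
  A: TP=182, FN=112+106+103=321 → 182/503 = 0.3618
  B: TP=418, FN=17+21+19=57 → 418/475 = 0.8800
  C: TP=407, FN=95+70+77=242 → 407/649 = 0.6271
  D: TP=223, FN=51+48+48=147 → 223/370 = 0.6027
Macro-recall = mean = (0.3618 + 0.8800 + 0.6271 + 0.6027) / 4 = 0.618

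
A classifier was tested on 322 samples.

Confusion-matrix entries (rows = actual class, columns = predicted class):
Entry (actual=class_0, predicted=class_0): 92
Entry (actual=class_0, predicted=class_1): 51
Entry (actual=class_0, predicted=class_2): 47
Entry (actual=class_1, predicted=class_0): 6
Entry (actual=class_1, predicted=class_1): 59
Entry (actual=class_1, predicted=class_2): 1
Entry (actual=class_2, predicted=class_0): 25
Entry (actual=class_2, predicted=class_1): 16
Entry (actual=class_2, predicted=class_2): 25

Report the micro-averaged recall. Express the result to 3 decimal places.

0.547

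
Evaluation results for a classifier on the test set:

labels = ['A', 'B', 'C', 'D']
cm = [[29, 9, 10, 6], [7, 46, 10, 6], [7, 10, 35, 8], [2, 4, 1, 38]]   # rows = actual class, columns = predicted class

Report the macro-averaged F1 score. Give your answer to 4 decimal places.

Per-class F1 score (2·TP/(2·TP+FP+FN)):
  A: TP=29, FP=7+7+2=16, FN=9+10+6=25 → 58/99 = 0.58586
  B: TP=46, FP=9+10+4=23, FN=7+10+6=23 → 92/138 = 0.66667
  C: TP=35, FP=10+10+1=21, FN=7+10+8=25 → 70/116 = 0.60345
  D: TP=38, FP=6+6+8=20, FN=2+4+1=7 → 76/103 = 0.73786
Macro-F1 score = mean = (0.58586 + 0.66667 + 0.60345 + 0.73786) / 4 = 0.6485

0.6485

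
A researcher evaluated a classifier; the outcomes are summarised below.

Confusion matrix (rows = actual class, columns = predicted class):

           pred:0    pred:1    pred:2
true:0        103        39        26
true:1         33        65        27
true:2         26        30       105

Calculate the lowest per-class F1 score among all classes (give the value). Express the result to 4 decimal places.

Per-class F1 score (2·TP/(2·TP+FP+FN)):
  0: TP=103, FP=33+26=59, FN=39+26=65 → 206/330 = 0.62424
  1: TP=65, FP=39+30=69, FN=33+27=60 → 130/259 = 0.50193
  2: TP=105, FP=26+27=53, FN=26+30=56 → 210/319 = 0.65831
Lowest is class '1' with F1 score = 0.5019.

0.5019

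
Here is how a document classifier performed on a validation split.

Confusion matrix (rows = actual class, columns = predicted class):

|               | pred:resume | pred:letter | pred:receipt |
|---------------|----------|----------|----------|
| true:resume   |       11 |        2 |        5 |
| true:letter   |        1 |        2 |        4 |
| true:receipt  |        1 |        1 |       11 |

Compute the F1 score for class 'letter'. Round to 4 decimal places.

0.3333

Take TP from the diagonal, FP from the rest of the 'letter' prediction marginal, FN from the rest of the 'letter' actual marginal.
F1 score = 2·TP/(2·TP+FP+FN).
letter: TP=2, FP=2+1=3, FN=1+4=5 → 4/12 = 0.33333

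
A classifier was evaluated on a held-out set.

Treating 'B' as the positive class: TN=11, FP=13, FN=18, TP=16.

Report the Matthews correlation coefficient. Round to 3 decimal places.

MCC = (TP·TN − FP·FN) / √((TP+FP)(TP+FN)(TN+FP)(TN+FN))
Numerator = 16·11 − 13·18 = -58
Denominator = √(29·34·24·29) = √686256 = 828.4057
MCC = -58 / 828.4057 = -0.070

-0.070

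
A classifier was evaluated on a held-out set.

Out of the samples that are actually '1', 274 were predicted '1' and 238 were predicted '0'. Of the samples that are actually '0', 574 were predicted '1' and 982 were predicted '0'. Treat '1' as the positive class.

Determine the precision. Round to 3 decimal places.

0.323

Precision = TP/(TP+FP) = 274/(274+574) = 274/848 = 0.323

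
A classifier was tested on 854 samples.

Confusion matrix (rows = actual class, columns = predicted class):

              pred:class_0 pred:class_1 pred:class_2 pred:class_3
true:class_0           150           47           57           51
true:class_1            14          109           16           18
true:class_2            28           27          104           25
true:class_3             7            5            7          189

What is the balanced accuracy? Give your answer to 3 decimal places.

Balanced accuracy = mean of per-class recall.
  class_0: recall = 150/305 = 0.4918
  class_1: recall = 109/157 = 0.6943
  class_2: recall = 104/184 = 0.5652
  class_3: recall = 189/208 = 0.9087
Mean = (0.4918 + 0.6943 + 0.5652 + 0.9087) / 4 = 0.665

0.665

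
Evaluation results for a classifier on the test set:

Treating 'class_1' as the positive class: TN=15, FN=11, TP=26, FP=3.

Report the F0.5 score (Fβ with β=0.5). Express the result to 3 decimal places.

0.850

Fβ = (1+β²)·TP / ((1+β²)·TP + β²·FN + FP), with β²=1/4
= 1.25·26 / (1.25·26 + 0.25·11 + 3) = 0.850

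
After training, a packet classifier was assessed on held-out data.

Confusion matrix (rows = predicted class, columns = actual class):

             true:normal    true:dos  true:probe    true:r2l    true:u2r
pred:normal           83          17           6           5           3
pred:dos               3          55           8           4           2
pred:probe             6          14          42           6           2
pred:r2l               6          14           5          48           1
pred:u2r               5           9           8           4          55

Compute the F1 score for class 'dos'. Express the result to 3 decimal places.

Take TP from the diagonal, FP from the rest of the 'dos' prediction marginal, FN from the rest of the 'dos' actual marginal.
F1 score = 2·TP/(2·TP+FP+FN).
dos: TP=55, FP=3+8+4+2=17, FN=17+14+14+9=54 → 110/181 = 0.6077

0.608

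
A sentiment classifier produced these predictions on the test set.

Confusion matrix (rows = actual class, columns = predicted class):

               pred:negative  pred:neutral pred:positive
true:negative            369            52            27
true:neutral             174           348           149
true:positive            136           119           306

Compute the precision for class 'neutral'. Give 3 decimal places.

0.671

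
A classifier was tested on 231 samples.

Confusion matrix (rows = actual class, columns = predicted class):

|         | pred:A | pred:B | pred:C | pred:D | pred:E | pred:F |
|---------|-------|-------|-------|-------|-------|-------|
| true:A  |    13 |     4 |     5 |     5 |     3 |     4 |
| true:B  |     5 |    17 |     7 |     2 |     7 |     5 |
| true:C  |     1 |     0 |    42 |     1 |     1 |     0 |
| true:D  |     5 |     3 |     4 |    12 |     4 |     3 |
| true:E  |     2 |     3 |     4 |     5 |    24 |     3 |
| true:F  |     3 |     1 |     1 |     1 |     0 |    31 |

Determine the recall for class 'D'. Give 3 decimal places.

recall = TP/(TP+FN).
D: TP=12, FN=5+3+4+4+3=19 → 12/31 = 0.3871

0.387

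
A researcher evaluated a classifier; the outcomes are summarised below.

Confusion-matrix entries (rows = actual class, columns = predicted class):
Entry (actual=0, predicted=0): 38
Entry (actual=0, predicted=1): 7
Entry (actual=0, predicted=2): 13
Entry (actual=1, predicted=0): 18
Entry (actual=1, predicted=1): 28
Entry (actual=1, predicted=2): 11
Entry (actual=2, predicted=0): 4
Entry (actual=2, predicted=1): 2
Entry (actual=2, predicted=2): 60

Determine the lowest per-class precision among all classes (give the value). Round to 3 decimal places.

0.633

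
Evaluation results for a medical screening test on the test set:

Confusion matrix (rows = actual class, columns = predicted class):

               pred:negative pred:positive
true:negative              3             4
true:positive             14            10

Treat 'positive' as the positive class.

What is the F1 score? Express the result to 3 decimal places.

0.526

Precision = TP/(TP+FP) = 10/14 = 0.7143
Recall = TP/(TP+FN) = 10/24 = 0.4167
F1 = 2·TP/(2·TP+FP+FN) = 20/38 = 0.526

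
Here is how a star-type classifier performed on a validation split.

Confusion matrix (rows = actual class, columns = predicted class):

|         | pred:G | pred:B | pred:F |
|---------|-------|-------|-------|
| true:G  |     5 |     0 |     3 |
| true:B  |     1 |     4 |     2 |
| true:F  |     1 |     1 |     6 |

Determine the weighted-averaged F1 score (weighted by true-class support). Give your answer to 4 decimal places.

0.6545

Per-class F1 score (2·TP/(2·TP+FP+FN)):
  G: TP=5, FP=1+1=2, FN=0+3=3 → 10/15 = 0.66667
  B: TP=4, FP=0+1=1, FN=1+2=3 → 8/12 = 0.66667
  F: TP=6, FP=3+2=5, FN=1+1=2 → 12/19 = 0.63158
Weighted-F1 score = Σ (supportᵢ/N)·F1 scoreᵢ with N=23: (8/23)·0.66667 + (7/23)·0.66667 + (8/23)·0.63158 = 0.6545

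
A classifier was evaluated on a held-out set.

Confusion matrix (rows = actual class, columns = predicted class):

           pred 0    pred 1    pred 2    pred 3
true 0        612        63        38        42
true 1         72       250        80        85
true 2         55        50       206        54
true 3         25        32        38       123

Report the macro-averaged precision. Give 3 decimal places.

0.602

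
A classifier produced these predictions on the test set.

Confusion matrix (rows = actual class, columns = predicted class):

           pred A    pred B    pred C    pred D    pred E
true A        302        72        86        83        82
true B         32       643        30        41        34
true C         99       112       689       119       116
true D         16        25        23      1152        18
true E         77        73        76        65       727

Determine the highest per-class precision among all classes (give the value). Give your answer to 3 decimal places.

0.789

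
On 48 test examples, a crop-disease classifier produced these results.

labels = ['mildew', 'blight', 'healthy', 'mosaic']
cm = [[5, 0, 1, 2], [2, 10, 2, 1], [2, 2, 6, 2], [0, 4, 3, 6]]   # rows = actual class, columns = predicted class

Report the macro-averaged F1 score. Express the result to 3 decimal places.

Per-class F1 score (2·TP/(2·TP+FP+FN)):
  mildew: TP=5, FP=2+2+0=4, FN=0+1+2=3 → 10/17 = 0.5882
  blight: TP=10, FP=0+2+4=6, FN=2+2+1=5 → 20/31 = 0.6452
  healthy: TP=6, FP=1+2+3=6, FN=2+2+2=6 → 12/24 = 0.5000
  mosaic: TP=6, FP=2+1+2=5, FN=0+4+3=7 → 12/24 = 0.5000
Macro-F1 score = mean = (0.5882 + 0.6452 + 0.5000 + 0.5000) / 4 = 0.558

0.558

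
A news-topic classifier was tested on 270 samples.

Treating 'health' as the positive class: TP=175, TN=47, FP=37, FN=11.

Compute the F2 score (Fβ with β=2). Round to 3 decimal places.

Fβ = (1+β²)·TP / ((1+β²)·TP + β²·FN + FP), with β²=4
= 5·175 / (5·175 + 4·11 + 37) = 0.915

0.915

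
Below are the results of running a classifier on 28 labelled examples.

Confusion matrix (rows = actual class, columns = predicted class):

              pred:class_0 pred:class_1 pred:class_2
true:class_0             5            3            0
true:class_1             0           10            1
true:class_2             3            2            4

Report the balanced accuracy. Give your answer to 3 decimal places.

0.660

Balanced accuracy = mean of per-class recall.
  class_0: recall = 5/8 = 0.6250
  class_1: recall = 10/11 = 0.9091
  class_2: recall = 4/9 = 0.4444
Mean = (0.6250 + 0.9091 + 0.4444) / 3 = 0.660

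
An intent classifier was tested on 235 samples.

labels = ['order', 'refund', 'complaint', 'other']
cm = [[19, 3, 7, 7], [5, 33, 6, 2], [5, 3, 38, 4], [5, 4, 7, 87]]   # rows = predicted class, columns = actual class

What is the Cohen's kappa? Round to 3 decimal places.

0.649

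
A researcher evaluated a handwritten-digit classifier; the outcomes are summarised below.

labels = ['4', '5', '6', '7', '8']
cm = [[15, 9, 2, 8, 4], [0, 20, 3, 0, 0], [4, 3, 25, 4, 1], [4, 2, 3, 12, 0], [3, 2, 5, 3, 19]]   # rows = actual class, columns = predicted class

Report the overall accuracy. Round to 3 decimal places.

0.603

Accuracy = trace / total = (15+20+25+12+19=91) / 151 = 91/151 = 0.603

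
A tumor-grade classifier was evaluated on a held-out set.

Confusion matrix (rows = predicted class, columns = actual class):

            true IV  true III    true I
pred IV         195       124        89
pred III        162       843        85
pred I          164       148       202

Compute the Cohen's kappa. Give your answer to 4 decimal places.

0.3600

Observed agreement pₒ = trace/N = 1240/2012 = 0.61630
Expected agreement pₑ = Σ (rowᵢ·colᵢ)/N² = (521·408 + 1115·1090 + 376·514)/2012² = 0.40048
κ = (pₒ − pₑ)/(1 − pₑ) = (0.61630 − 0.40048)/(1 − 0.40048) = 0.3600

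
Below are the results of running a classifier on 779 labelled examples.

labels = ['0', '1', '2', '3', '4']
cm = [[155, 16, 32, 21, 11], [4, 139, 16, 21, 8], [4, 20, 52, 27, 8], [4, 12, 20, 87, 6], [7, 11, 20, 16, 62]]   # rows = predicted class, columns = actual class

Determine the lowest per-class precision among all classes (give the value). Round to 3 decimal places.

Per-class precision (TP/(TP+FP)):
  0: TP=155, FP=16+32+21+11=80 → 155/235 = 0.6596
  1: TP=139, FP=4+16+21+8=49 → 139/188 = 0.7394
  2: TP=52, FP=4+20+27+8=59 → 52/111 = 0.4685
  3: TP=87, FP=4+12+20+6=42 → 87/129 = 0.6744
  4: TP=62, FP=7+11+20+16=54 → 62/116 = 0.5345
Lowest is class '2' with precision = 0.468.

0.468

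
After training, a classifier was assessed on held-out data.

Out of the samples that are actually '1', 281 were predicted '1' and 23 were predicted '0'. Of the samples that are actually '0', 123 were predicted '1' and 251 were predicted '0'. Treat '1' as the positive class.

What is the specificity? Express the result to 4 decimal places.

Specificity = TN/(TN+FP) = 251/(251+123) = 0.6711

0.6711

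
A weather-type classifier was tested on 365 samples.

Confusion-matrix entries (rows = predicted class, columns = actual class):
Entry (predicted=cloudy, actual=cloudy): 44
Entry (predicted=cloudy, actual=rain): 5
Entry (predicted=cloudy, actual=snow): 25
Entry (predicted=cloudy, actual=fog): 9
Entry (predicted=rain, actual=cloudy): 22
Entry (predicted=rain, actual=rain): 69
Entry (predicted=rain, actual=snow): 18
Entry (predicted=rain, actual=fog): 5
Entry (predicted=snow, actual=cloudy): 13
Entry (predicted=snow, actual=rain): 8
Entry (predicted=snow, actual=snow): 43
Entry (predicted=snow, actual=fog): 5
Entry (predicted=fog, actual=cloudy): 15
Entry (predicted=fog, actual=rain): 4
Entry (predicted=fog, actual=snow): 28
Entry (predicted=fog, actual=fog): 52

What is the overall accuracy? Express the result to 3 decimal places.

Accuracy = trace / total = (44+69+43+52=208) / 365 = 208/365 = 0.570

0.570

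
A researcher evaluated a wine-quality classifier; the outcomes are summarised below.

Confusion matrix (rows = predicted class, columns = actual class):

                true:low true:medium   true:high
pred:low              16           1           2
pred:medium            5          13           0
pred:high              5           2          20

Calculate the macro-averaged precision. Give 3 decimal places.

Per-class precision (TP/(TP+FP)):
  low: TP=16, FP=1+2=3 → 16/19 = 0.8421
  medium: TP=13, FP=5+0=5 → 13/18 = 0.7222
  high: TP=20, FP=5+2=7 → 20/27 = 0.7407
Macro-precision = mean = (0.8421 + 0.7222 + 0.7407) / 3 = 0.768

0.768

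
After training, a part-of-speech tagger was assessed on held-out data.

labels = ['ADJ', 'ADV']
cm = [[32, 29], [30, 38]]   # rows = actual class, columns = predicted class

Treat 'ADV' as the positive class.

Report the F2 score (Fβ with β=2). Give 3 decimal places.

Fβ = (1+β²)·TP / ((1+β²)·TP + β²·FN + FP), with β²=4
= 5·38 / (5·38 + 4·30 + 29) = 0.560

0.560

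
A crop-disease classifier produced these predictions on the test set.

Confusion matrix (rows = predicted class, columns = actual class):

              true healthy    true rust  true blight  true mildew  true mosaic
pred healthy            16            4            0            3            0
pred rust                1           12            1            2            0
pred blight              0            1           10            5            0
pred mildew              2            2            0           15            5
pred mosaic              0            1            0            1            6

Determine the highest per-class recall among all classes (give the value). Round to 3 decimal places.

Per-class recall (TP/(TP+FN)):
  healthy: TP=16, FN=1+0+2+0=3 → 16/19 = 0.8421
  rust: TP=12, FN=4+1+2+1=8 → 12/20 = 0.6000
  blight: TP=10, FN=0+1+0+0=1 → 10/11 = 0.9091
  mildew: TP=15, FN=3+2+5+1=11 → 15/26 = 0.5769
  mosaic: TP=6, FN=0+0+0+5=5 → 6/11 = 0.5455
Highest is class 'blight' with recall = 0.909.

0.909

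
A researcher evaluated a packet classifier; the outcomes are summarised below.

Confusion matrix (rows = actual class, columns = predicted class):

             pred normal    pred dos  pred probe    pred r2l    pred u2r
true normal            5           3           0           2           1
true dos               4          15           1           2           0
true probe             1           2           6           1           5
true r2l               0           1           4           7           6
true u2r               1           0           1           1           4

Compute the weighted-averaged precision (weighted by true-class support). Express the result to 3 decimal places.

0.543

Per-class precision (TP/(TP+FP)):
  normal: TP=5, FP=4+1+0+1=6 → 5/11 = 0.4545
  dos: TP=15, FP=3+2+1+0=6 → 15/21 = 0.7143
  probe: TP=6, FP=0+1+4+1=6 → 6/12 = 0.5000
  r2l: TP=7, FP=2+2+1+1=6 → 7/13 = 0.5385
  u2r: TP=4, FP=1+0+5+6=12 → 4/16 = 0.2500
Weighted-precision = Σ (supportᵢ/N)·precisionᵢ with N=73: (11/73)·0.4545 + (22/73)·0.7143 + (15/73)·0.5000 + (18/73)·0.5385 + (7/73)·0.2500 = 0.543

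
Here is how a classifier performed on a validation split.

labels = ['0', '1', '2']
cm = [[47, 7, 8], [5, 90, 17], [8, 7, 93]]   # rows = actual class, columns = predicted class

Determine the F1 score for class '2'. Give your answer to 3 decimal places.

F1 score = 2·TP/(2·TP+FP+FN).
2: TP=93, FP=8+17=25, FN=8+7=15 → 186/226 = 0.8230

0.823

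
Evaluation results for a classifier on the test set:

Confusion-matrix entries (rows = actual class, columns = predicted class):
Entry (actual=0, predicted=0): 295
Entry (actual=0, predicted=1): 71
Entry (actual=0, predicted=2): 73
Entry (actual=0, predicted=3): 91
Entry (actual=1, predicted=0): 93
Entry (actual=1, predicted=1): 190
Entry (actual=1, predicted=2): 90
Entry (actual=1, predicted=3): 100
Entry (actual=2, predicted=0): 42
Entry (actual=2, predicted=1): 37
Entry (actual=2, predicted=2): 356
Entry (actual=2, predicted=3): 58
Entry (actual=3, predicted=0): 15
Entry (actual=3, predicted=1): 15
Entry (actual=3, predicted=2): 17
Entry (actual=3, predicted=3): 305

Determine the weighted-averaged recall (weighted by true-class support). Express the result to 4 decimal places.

0.6201

Per-class recall (TP/(TP+FN)):
  0: TP=295, FN=71+73+91=235 → 295/530 = 0.55660
  1: TP=190, FN=93+90+100=283 → 190/473 = 0.40169
  2: TP=356, FN=42+37+58=137 → 356/493 = 0.72211
  3: TP=305, FN=15+15+17=47 → 305/352 = 0.86648
Weighted-recall = Σ (supportᵢ/N)·recallᵢ with N=1848: (530/1848)·0.55660 + (473/1848)·0.40169 + (493/1848)·0.72211 + (352/1848)·0.86648 = 0.6201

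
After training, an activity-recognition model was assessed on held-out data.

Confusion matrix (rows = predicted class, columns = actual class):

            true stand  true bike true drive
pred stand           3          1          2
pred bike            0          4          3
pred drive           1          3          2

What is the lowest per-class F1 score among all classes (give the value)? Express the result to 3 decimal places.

Per-class F1 score (2·TP/(2·TP+FP+FN)):
  stand: TP=3, FP=1+2=3, FN=0+1=1 → 6/10 = 0.6000
  bike: TP=4, FP=0+3=3, FN=1+3=4 → 8/15 = 0.5333
  drive: TP=2, FP=1+3=4, FN=2+3=5 → 4/13 = 0.3077
Lowest is class 'drive' with F1 score = 0.308.

0.308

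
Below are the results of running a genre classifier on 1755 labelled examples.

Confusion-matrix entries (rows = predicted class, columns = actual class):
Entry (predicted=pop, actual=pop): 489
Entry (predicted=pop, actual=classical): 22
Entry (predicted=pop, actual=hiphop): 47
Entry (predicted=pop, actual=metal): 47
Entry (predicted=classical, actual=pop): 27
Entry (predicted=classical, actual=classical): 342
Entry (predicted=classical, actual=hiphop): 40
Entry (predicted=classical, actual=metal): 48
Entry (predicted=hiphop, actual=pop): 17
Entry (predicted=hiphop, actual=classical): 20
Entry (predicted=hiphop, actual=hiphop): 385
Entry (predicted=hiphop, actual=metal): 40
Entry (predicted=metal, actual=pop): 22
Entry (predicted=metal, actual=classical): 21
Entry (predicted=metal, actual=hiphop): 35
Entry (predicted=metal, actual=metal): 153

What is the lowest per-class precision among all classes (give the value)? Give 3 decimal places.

0.662

Per-class precision (TP/(TP+FP)):
  pop: TP=489, FP=22+47+47=116 → 489/605 = 0.8083
  classical: TP=342, FP=27+40+48=115 → 342/457 = 0.7484
  hiphop: TP=385, FP=17+20+40=77 → 385/462 = 0.8333
  metal: TP=153, FP=22+21+35=78 → 153/231 = 0.6623
Lowest is class 'metal' with precision = 0.662.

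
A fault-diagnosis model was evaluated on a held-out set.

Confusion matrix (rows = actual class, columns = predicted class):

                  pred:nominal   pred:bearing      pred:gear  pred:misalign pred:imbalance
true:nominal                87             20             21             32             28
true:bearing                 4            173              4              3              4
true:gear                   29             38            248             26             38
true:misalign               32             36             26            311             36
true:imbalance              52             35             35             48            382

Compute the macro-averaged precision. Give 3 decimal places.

0.653

Per-class precision (TP/(TP+FP)):
  nominal: TP=87, FP=4+29+32+52=117 → 87/204 = 0.4265
  bearing: TP=173, FP=20+38+36+35=129 → 173/302 = 0.5728
  gear: TP=248, FP=21+4+26+35=86 → 248/334 = 0.7425
  misalign: TP=311, FP=32+3+26+48=109 → 311/420 = 0.7405
  imbalance: TP=382, FP=28+4+38+36=106 → 382/488 = 0.7828
Macro-precision = mean = (0.4265 + 0.5728 + 0.7425 + 0.7405 + 0.7828) / 5 = 0.653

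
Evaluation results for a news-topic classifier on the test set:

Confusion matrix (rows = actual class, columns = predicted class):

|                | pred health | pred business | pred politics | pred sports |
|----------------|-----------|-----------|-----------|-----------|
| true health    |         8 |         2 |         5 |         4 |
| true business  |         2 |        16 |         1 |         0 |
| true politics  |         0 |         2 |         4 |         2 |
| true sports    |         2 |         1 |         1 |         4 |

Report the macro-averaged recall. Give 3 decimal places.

0.566

Per-class recall (TP/(TP+FN)):
  health: TP=8, FN=2+5+4=11 → 8/19 = 0.4211
  business: TP=16, FN=2+1+0=3 → 16/19 = 0.8421
  politics: TP=4, FN=0+2+2=4 → 4/8 = 0.5000
  sports: TP=4, FN=2+1+1=4 → 4/8 = 0.5000
Macro-recall = mean = (0.4211 + 0.8421 + 0.5000 + 0.5000) / 4 = 0.566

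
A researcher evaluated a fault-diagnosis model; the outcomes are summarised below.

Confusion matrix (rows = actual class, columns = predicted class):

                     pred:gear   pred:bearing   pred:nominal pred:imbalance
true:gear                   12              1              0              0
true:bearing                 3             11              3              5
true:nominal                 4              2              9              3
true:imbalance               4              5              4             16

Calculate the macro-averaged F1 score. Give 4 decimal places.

Per-class F1 score (2·TP/(2·TP+FP+FN)):
  gear: TP=12, FP=3+4+4=11, FN=1+0+0=1 → 24/36 = 0.66667
  bearing: TP=11, FP=1+2+5=8, FN=3+3+5=11 → 22/41 = 0.53659
  nominal: TP=9, FP=0+3+4=7, FN=4+2+3=9 → 18/34 = 0.52941
  imbalance: TP=16, FP=0+5+3=8, FN=4+5+4=13 → 32/53 = 0.60377
Macro-F1 score = mean = (0.66667 + 0.53659 + 0.52941 + 0.60377) / 4 = 0.5841

0.5841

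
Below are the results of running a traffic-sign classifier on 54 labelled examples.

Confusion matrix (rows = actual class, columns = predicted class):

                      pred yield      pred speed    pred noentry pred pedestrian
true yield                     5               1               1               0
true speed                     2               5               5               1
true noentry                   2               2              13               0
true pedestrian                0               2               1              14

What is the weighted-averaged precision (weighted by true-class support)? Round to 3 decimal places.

Per-class precision (TP/(TP+FP)):
  yield: TP=5, FP=2+2+0=4 → 5/9 = 0.5556
  speed: TP=5, FP=1+2+2=5 → 5/10 = 0.5000
  noentry: TP=13, FP=1+5+1=7 → 13/20 = 0.6500
  pedestrian: TP=14, FP=0+1+0=1 → 14/15 = 0.9333
Weighted-precision = Σ (supportᵢ/N)·precisionᵢ with N=54: (7/54)·0.5556 + (13/54)·0.5000 + (17/54)·0.6500 + (17/54)·0.9333 = 0.691

0.691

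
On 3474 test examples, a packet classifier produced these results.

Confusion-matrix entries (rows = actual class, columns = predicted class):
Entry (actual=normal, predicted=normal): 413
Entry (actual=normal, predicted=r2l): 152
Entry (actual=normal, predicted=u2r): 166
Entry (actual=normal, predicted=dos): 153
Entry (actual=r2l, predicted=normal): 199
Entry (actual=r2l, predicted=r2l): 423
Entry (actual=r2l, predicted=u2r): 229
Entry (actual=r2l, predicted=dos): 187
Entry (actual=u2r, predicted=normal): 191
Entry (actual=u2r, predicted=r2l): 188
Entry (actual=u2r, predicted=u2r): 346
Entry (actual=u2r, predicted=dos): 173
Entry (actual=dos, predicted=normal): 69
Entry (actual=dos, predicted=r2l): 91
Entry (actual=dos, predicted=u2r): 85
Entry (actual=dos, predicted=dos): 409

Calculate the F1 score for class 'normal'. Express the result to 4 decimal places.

0.4704

Treat 'normal' as positive and all other classes as negative.
F1 score = 2·TP/(2·TP+FP+FN).
normal: TP=413, FP=199+191+69=459, FN=152+166+153=471 → 826/1756 = 0.47039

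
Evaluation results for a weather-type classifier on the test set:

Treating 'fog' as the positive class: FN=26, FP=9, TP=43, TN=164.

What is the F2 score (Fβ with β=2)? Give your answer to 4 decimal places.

0.6555

Fβ = (1+β²)·TP / ((1+β²)·TP + β²·FN + FP), with β²=4
= 5·43 / (5·43 + 4·26 + 9) = 0.6555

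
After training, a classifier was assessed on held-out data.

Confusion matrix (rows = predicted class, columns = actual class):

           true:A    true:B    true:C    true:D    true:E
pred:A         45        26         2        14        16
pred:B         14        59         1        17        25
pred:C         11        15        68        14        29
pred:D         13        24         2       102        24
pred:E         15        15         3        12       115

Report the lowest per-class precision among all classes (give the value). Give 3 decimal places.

Per-class precision (TP/(TP+FP)):
  A: TP=45, FP=26+2+14+16=58 → 45/103 = 0.4369
  B: TP=59, FP=14+1+17+25=57 → 59/116 = 0.5086
  C: TP=68, FP=11+15+14+29=69 → 68/137 = 0.4964
  D: TP=102, FP=13+24+2+24=63 → 102/165 = 0.6182
  E: TP=115, FP=15+15+3+12=45 → 115/160 = 0.7188
Lowest is class 'A' with precision = 0.437.

0.437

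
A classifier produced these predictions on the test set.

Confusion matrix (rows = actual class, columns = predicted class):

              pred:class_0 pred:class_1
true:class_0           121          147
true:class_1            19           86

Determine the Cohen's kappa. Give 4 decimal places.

0.1974

Observed agreement pₒ = trace/N = 207/373 = 0.55496
Expected agreement pₑ = Σ (rowᵢ·colᵢ)/N² = (268·140 + 105·233)/373² = 0.44552
κ = (pₒ − pₑ)/(1 − pₑ) = (0.55496 − 0.44552)/(1 − 0.44552) = 0.1974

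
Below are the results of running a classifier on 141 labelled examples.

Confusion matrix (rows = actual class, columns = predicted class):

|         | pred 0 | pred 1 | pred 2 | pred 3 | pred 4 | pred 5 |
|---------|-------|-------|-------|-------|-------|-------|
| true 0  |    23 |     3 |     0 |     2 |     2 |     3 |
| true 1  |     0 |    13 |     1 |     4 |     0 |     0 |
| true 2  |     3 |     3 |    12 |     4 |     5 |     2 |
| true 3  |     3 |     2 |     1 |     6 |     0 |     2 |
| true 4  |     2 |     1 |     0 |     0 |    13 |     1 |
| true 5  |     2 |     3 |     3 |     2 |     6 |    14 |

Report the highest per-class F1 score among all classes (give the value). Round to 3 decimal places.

Per-class F1 score (2·TP/(2·TP+FP+FN)):
  0: TP=23, FP=0+3+3+2+2=10, FN=3+0+2+2+3=10 → 46/66 = 0.6970
  1: TP=13, FP=3+3+2+1+3=12, FN=0+1+4+0+0=5 → 26/43 = 0.6047
  2: TP=12, FP=0+1+1+0+3=5, FN=3+3+4+5+2=17 → 24/46 = 0.5217
  3: TP=6, FP=2+4+4+0+2=12, FN=3+2+1+0+2=8 → 12/32 = 0.3750
  4: TP=13, FP=2+0+5+0+6=13, FN=2+1+0+0+1=4 → 26/43 = 0.6047
  5: TP=14, FP=3+0+2+2+1=8, FN=2+3+3+2+6=16 → 28/52 = 0.5385
Highest is class '0' with F1 score = 0.697.

0.697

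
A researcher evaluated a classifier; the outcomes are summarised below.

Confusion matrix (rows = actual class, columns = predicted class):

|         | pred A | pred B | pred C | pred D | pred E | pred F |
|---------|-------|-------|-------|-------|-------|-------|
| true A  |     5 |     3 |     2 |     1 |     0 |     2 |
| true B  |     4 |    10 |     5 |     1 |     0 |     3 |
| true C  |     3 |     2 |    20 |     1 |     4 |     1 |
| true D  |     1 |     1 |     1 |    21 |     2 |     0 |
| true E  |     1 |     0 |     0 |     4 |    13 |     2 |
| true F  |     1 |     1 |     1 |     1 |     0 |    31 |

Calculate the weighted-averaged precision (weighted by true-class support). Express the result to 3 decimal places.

0.673

Per-class precision (TP/(TP+FP)):
  A: TP=5, FP=4+3+1+1+1=10 → 5/15 = 0.3333
  B: TP=10, FP=3+2+1+0+1=7 → 10/17 = 0.5882
  C: TP=20, FP=2+5+1+0+1=9 → 20/29 = 0.6897
  D: TP=21, FP=1+1+1+4+1=8 → 21/29 = 0.7241
  E: TP=13, FP=0+0+4+2+0=6 → 13/19 = 0.6842
  F: TP=31, FP=2+3+1+0+2=8 → 31/39 = 0.7949
Weighted-precision = Σ (supportᵢ/N)·precisionᵢ with N=148: (13/148)·0.3333 + (23/148)·0.5882 + (31/148)·0.6897 + (26/148)·0.7241 + (20/148)·0.6842 + (35/148)·0.7949 = 0.673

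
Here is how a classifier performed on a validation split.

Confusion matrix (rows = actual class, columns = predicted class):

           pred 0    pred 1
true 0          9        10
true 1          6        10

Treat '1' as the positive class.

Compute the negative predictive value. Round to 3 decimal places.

NPV = TN/(TN+FN) = 9/(9+6) = 0.600

0.600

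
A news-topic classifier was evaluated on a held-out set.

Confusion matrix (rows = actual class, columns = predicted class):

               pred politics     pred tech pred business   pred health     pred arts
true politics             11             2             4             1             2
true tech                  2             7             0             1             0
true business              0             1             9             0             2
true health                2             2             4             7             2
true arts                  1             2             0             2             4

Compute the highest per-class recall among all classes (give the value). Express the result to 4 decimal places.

0.7500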